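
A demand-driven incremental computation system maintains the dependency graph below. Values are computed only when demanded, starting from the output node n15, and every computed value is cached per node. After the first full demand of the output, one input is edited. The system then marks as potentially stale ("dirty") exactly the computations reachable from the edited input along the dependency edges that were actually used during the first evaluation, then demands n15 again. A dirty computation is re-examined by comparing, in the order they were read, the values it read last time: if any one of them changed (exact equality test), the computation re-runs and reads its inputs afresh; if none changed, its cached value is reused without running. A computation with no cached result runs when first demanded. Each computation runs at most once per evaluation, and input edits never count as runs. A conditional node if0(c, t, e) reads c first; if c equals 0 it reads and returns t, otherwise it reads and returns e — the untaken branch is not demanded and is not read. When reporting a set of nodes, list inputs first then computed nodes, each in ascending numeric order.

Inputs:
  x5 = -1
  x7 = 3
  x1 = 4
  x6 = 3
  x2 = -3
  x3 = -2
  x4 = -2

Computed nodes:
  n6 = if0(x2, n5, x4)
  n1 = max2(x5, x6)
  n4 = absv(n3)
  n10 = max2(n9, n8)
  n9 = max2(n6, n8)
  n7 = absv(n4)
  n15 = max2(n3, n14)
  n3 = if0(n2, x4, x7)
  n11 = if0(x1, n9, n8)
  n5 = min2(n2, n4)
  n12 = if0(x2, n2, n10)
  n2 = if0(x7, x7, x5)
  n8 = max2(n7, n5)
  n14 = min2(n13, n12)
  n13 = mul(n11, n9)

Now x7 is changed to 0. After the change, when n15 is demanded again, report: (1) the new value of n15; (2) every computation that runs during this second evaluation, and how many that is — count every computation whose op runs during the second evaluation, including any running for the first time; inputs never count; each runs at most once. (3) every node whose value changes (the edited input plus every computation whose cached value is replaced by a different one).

First evaluation (everything demanded from the output):
  n2 = if0(x7=3 -> else branch x5) = -1
  n3 = if0(n2=-1 -> else branch x7) = 3
  n4 = absv(3) = 3
  n5 = min2(-1, 3) = -1
  n6 = if0(x2=-3 -> else branch x4) = -2
  n7 = absv(3) = 3
  n8 = max2(3, -1) = 3
  n9 = max2(-2, 3) = 3
  n10 = max2(3, 3) = 3
  n11 = if0(x1=4 -> else branch n8) = 3
  n12 = if0(x2=-3 -> else branch n10) = 3
  n13 = mul(3, 3) = 9
  n14 = min2(9, 3) = 3
  n15 = max2(3, 3) = 3

Propagation after the edit:
  n2: runs — x7 3->0; result 0.
  n3: runs — n2 -1->0; x7 3->0; result -2.
  n4: runs — n3 3->-2; result 2.
  n5: runs — n2 -1->0; n4 3->2; result 0.
  n7: runs — n4 3->2; result 2.
  n8: runs — n7 3->2; n5 -1->0; result 2.
  n9: runs — n8 3->2; result 2.
  n10: runs — n9 3->2; n8 3->2; result 2.
  n11: runs — n8 3->2; result 2.
  n12: runs — n10 3->2; result 2.
  n13: runs — n11 3->2; n9 3->2; result 4.
  n14: runs — n13 9->4; n12 3->2; result 2.
  n15: runs — n3 3->-2; n14 3->2; result 2.

New value of n15: 2.
Computations that run: n2, n3, n4, n5, n7, n8, n9, n10, n11, n12, n13, n14, n15 — 13 in total.
Values that change: x7, n2, n3, n4, n5, n7, n8, n9, n10, n11, n12, n13, n14, n15.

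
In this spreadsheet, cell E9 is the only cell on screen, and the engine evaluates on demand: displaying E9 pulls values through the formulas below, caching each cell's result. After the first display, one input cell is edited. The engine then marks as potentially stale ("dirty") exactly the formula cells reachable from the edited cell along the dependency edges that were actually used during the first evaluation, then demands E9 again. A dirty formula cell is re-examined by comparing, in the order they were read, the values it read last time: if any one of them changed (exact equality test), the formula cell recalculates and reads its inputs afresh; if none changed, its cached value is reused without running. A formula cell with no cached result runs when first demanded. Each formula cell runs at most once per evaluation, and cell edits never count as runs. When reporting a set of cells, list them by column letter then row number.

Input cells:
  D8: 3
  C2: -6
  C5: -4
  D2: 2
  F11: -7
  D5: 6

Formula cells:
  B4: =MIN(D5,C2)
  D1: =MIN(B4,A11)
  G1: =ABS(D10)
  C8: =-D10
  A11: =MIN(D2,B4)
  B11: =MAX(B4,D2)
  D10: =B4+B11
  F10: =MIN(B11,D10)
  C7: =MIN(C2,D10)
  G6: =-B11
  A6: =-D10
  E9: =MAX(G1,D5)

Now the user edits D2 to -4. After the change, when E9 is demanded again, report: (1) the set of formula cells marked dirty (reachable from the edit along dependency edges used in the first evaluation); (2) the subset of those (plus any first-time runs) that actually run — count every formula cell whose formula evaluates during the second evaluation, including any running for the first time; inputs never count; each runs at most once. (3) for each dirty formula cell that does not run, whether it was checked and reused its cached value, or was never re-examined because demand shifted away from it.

Dirty set: B11, D10, E9, G1.
Run set: B11, D10, E9, G1 (4 run).
All dirty formula cells ended up running.

Initial pass — values computed on the first demand:
  B4 = MIN(6, -6) = -6
  B11 = MAX(-6, 2) = 2
  D10 = -6 + 2 = -4
  G1 = ABS(-4) = 4
  E9 = MAX(4, 6) = 6

Second demand — change propagation:
  B11: re-runs because D2 2->-4; new result -4.
  D10: re-runs because B11 2->-4; new result -10.
  G1: re-runs because D10 -4->-10; new result 10.
  E9: re-runs because G1 4->10; new result 10.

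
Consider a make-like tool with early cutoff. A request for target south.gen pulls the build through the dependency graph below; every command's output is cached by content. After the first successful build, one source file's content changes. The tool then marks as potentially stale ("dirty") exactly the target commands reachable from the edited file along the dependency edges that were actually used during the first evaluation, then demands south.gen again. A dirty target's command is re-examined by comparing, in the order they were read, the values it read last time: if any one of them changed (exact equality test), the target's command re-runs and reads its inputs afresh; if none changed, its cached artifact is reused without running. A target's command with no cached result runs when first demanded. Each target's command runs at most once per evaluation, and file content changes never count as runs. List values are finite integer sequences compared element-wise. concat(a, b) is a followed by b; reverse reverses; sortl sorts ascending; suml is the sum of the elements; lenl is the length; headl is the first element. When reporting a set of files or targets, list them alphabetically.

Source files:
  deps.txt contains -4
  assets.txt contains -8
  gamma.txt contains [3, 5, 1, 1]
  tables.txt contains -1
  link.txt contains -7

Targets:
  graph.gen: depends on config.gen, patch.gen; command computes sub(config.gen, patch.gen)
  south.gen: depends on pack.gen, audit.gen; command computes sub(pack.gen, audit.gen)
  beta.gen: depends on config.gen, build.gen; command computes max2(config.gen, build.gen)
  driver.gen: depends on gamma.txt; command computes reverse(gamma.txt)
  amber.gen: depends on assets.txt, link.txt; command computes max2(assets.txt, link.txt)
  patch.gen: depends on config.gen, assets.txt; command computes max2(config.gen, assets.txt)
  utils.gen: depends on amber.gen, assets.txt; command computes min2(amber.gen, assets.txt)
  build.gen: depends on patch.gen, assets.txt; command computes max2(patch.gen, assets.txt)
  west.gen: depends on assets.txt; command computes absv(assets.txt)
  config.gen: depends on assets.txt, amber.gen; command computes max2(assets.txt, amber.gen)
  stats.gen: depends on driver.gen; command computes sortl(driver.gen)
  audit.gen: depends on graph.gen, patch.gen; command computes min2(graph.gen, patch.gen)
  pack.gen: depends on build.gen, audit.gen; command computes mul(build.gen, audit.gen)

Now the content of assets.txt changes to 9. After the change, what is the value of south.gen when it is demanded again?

First demand of the output computes:
  amber.gen = max2(-8, -7) = -7
  config.gen = max2(-8, -7) = -7
  patch.gen = max2(-7, -8) = -7
  build.gen = max2(-7, -8) = -7
  graph.gen = sub(-7, -7) = 0
  audit.gen = min2(0, -7) = -7
  pack.gen = mul(-7, -7) = 49
  south.gen = sub(49, -7) = 56

After the edit, cleaning proceeds:
  amber.gen: a read changed (assets.txt -8->9) — executes, giving 9.
  config.gen: a read changed (assets.txt -8->9; amber.gen -7->9) — executes, giving 9.
  patch.gen: a read changed (config.gen -7->9; assets.txt -8->9) — executes, giving 9.
  build.gen: a read changed (patch.gen -7->9; assets.txt -8->9) — executes, giving 9.
  graph.gen: a read changed (config.gen -7->9; patch.gen -7->9) — executes, giving 0 — identical to its old value.
  audit.gen: a read changed (patch.gen -7->9) — executes, giving 0.
  pack.gen: a read changed (build.gen -7->9; audit.gen -7->0) — executes, giving 0.
  south.gen: a read changed (pack.gen 49->0; audit.gen -7->0) — executes, giving 0.

Demanding south.gen again yields 0.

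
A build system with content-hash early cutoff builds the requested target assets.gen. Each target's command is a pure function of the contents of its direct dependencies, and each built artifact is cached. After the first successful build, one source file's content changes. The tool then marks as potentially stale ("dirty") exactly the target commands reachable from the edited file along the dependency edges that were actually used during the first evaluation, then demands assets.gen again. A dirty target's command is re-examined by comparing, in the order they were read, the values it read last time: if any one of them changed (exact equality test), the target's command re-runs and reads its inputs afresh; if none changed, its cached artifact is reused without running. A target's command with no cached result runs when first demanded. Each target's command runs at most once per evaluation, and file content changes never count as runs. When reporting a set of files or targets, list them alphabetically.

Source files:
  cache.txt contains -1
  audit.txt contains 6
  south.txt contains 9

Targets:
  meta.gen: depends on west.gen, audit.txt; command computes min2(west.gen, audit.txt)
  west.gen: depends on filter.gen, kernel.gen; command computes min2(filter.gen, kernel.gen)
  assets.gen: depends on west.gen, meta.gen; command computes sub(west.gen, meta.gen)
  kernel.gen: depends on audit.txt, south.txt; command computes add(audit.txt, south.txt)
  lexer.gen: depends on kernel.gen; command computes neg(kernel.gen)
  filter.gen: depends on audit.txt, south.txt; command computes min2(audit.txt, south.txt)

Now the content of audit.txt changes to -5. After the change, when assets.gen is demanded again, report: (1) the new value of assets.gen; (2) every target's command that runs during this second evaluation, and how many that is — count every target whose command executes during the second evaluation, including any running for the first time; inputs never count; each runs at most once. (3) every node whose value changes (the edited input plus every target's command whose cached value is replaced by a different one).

New value of assets.gen: 0.
Target commands that run: assets.gen, filter.gen, kernel.gen, meta.gen, west.gen — 5 in total.
Values that change: audit.txt, filter.gen, kernel.gen, meta.gen, west.gen.

First evaluation (everything demanded from the output):
  filter.gen = min2(6, 9) = 6
  kernel.gen = add(6, 9) = 15
  west.gen = min2(6, 15) = 6
  meta.gen = min2(6, 6) = 6
  assets.gen = sub(6, 6) = 0

Propagation after the edit:
  filter.gen: runs — audit.txt 6->-5; result -5.
  kernel.gen: runs — audit.txt 6->-5; result 4.
  west.gen: runs — filter.gen 6->-5; kernel.gen 15->4; result -5.
  meta.gen: runs — west.gen 6->-5; audit.txt 6->-5; result -5.
  assets.gen: runs — west.gen 6->-5; meta.gen 6->-5; result 0 (same value as before).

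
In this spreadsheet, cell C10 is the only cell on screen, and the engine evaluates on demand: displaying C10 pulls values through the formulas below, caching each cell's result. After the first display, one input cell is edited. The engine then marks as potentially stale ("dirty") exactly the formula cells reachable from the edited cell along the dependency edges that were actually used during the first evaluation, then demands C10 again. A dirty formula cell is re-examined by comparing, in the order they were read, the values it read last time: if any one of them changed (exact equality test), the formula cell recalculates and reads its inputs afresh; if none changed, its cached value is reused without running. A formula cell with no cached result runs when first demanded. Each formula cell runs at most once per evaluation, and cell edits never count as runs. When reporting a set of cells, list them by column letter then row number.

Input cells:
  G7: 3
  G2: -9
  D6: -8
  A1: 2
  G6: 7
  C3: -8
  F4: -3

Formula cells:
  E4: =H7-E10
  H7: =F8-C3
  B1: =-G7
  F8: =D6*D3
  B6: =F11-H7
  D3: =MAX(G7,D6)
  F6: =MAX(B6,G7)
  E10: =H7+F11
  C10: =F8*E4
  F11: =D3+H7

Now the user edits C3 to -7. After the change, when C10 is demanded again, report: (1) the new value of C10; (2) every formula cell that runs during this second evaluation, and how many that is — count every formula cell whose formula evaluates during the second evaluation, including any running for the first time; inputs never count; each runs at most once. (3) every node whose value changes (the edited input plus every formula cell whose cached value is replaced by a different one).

C10 now evaluates to -336.
Run set: C10, E4, E10, F11, H7 (5 run).
Changed values: C3, C10, E4, E10, F11, H7.

Initial pass — values computed on the first demand:
  D3 = MAX(3, -8) = 3
  F8 = -8 * 3 = -24
  H7 = -24 - -8 = -16
  F11 = 3 + -16 = -13
  E10 = -16 + -13 = -29
  E4 = -16 - -29 = 13
  C10 = -24 * 13 = -312

Second demand — change propagation:
  H7: re-runs because C3 -8->-7; new result -17.
  F11: re-runs because H7 -16->-17; new result -14.
  E10: re-runs because H7 -16->-17; F11 -13->-14; new result -31.
  E4: re-runs because H7 -16->-17; E10 -29->-31; new result 14.
  C10: re-runs because E4 13->14; new result -336.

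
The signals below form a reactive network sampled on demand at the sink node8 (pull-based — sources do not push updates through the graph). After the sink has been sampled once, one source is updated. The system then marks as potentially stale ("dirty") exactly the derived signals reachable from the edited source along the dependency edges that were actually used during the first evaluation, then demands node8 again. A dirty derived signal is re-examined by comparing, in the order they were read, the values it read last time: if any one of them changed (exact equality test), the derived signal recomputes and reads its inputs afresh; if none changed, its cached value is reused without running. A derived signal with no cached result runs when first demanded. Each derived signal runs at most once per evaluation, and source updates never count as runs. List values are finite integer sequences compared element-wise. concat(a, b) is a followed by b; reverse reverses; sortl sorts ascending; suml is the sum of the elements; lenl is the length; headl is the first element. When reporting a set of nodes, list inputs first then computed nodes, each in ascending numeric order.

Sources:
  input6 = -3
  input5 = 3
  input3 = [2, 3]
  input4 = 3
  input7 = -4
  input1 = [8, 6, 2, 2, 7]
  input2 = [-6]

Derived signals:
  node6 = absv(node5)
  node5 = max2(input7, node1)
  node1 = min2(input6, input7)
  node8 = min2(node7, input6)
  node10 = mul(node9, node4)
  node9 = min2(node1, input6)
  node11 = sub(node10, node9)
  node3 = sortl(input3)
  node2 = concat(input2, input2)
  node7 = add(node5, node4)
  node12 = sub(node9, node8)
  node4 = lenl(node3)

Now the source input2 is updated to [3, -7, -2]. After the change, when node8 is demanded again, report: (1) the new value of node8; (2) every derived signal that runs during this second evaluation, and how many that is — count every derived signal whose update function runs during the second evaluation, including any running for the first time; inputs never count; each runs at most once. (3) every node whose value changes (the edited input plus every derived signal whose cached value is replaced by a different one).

node8 now evaluates to -3.
Run set: none (0 run).
Changed values: input2.
The important point: nothing the output needs ever reads input2, so the edit is invisible to it.

Initial pass — values computed on the first demand:
  node1 = min2(-3, -4) = -4
  node3 = sortl([2, 3]) = [2, 3]
  node4 = lenl([2, 3]) = 2
  node5 = max2(-4, -4) = -4
  node7 = add(-4, 2) = -2
  node8 = min2(-2, -3) = -3

Second demand — change propagation:
  no demanded computation ever read input2, so the edit dirties nothing and nothing runs.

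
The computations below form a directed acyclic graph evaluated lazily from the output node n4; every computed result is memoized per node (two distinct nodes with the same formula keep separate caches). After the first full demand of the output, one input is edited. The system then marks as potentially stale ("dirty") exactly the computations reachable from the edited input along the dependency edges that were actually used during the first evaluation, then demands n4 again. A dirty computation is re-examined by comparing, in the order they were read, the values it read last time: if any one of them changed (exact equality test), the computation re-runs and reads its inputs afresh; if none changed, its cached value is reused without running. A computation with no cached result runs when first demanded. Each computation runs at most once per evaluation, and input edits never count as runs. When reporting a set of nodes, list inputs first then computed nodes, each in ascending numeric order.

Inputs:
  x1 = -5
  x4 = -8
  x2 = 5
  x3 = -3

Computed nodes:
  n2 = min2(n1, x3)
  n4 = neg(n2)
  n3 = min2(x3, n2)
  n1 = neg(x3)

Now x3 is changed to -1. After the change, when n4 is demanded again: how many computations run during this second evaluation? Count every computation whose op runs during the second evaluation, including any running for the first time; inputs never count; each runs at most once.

First demand of the output computes:
  n1 = neg(-3) = 3
  n2 = min2(3, -3) = -3
  n4 = neg(-3) = 3

After the edit, cleaning proceeds:
  n1: a read changed (x3 -3->-1) — executes, giving 1.
  n2: a read changed (n1 3->1; x3 -3->-1) — executes, giving -1.
  n4: a read changed (n2 -3->-1) — executes, giving 1.

3 computations run: n1, n2, n4.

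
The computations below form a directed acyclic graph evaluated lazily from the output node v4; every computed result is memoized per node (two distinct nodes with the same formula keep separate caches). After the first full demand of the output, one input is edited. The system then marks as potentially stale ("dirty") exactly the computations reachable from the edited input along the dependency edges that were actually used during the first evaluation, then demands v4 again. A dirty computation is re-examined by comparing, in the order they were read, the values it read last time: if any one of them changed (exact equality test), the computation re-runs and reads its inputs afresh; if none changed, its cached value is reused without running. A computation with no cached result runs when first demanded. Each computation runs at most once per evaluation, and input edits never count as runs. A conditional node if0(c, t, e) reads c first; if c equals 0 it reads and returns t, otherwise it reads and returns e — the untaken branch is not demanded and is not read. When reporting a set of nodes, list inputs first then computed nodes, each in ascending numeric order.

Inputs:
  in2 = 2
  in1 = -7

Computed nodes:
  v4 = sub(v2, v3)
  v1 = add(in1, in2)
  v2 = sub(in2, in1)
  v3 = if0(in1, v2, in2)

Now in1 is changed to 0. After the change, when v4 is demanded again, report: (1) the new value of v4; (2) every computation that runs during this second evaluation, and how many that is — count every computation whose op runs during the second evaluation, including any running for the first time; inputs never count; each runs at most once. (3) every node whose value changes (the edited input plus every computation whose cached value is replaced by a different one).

First demand of the output computes:
  v2 = sub(2, -7) = 9
  v3 = if0(in1=-7 -> else branch in2) = 2
  v4 = sub(9, 2) = 7

After the edit, cleaning proceeds:
  v2: a read changed (in1 -7->0) — executes, giving 2.
  v3: a read changed (in1 -7->0) — executes, giving 2 — identical to its old value.
  v4: a read changed (v2 9->2) — executes, giving 0.

Demanding v4 again yields 0.
3 computations run: v2, v3, v4.
The nodes whose values change: in1, v2, v4.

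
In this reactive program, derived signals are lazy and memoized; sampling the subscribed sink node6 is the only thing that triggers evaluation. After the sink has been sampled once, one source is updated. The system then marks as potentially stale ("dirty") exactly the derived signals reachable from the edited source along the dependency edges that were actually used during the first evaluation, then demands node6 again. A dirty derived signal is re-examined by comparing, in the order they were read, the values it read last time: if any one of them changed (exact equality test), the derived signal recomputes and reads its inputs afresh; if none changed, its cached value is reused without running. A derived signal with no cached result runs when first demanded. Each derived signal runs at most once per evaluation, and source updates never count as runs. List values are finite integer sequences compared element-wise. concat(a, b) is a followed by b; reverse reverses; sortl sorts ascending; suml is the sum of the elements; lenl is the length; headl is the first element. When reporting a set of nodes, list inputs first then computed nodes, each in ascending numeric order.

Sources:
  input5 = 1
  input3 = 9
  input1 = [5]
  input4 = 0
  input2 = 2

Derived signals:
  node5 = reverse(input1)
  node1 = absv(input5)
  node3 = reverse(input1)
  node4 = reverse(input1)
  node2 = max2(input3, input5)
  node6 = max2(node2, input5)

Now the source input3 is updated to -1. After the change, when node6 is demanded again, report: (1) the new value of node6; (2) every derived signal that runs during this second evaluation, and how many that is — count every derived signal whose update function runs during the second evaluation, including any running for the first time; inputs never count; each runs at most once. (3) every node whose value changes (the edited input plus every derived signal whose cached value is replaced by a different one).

Demanding node6 again yields 1.
2 derived signals run: node2, node6.
The nodes whose values change: input3, node2, node6.

First demand of the output computes:
  node2 = max2(9, 1) = 9
  node6 = max2(9, 1) = 9

After the edit, cleaning proceeds:
  node2: a read changed (input3 9->-1) — executes, giving 1.
  node6: a read changed (node2 9->1) — executes, giving 1.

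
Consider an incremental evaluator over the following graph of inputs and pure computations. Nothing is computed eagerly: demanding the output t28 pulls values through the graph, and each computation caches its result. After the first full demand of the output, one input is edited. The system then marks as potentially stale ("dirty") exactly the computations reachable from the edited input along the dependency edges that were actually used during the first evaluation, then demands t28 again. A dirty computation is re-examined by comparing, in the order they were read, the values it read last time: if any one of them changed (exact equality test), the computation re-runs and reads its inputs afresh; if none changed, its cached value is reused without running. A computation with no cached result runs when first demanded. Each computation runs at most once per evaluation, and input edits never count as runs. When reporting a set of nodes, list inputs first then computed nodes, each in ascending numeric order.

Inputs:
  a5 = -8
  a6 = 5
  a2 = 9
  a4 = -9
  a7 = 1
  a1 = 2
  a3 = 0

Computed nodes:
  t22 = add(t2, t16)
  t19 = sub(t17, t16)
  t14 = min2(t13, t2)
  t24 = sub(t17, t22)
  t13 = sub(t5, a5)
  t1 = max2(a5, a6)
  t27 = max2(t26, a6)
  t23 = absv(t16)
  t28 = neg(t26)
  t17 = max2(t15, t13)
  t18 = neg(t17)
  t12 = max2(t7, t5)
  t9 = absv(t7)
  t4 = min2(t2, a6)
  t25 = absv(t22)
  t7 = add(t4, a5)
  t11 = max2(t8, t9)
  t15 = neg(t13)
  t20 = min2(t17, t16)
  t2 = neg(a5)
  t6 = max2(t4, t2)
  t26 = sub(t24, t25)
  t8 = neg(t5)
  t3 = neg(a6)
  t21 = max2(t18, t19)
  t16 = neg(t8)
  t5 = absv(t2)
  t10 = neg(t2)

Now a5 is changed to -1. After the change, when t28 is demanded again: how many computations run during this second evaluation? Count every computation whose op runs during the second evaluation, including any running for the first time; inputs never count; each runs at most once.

Initial pass — values computed on the first demand:
  t2 = neg(-8) = 8
  t5 = absv(8) = 8
  t8 = neg(8) = -8
  t13 = sub(8, -8) = 16
  t15 = neg(16) = -16
  t16 = neg(-8) = 8
  t17 = max2(-16, 16) = 16
  t22 = add(8, 8) = 16
  t24 = sub(16, 16) = 0
  t25 = absv(16) = 16
  t26 = sub(0, 16) = -16
  t28 = neg(-16) = 16

Second demand — change propagation:
  t2: re-runs because a5 -8->-1; new result 1.
  t5: re-runs because t2 8->1; new result 1.
  t8: re-runs because t5 8->1; new result -1.
  t13: re-runs because t5 8->1; a5 -8->-1; new result 2.
  t15: re-runs because t13 16->2; new result -2.
  t16: re-runs because t8 -8->-1; new result 1.
  t17: re-runs because t15 -16->-2; t13 16->2; new result 2.
  t22: re-runs because t2 8->1; t16 8->1; new result 2.
  t24: re-runs because t17 16->2; t22 16->2; new result 0 (unchanged).
  t25: re-runs because t22 16->2; new result 2.
  t26: re-runs because t25 16->2; new result -2.
  t28: re-runs because t26 -16->-2; new result 2.

Run set: t2, t5, t8, t13, t15, t16, t17, t22, t24, t25, t26, t28 (12 run).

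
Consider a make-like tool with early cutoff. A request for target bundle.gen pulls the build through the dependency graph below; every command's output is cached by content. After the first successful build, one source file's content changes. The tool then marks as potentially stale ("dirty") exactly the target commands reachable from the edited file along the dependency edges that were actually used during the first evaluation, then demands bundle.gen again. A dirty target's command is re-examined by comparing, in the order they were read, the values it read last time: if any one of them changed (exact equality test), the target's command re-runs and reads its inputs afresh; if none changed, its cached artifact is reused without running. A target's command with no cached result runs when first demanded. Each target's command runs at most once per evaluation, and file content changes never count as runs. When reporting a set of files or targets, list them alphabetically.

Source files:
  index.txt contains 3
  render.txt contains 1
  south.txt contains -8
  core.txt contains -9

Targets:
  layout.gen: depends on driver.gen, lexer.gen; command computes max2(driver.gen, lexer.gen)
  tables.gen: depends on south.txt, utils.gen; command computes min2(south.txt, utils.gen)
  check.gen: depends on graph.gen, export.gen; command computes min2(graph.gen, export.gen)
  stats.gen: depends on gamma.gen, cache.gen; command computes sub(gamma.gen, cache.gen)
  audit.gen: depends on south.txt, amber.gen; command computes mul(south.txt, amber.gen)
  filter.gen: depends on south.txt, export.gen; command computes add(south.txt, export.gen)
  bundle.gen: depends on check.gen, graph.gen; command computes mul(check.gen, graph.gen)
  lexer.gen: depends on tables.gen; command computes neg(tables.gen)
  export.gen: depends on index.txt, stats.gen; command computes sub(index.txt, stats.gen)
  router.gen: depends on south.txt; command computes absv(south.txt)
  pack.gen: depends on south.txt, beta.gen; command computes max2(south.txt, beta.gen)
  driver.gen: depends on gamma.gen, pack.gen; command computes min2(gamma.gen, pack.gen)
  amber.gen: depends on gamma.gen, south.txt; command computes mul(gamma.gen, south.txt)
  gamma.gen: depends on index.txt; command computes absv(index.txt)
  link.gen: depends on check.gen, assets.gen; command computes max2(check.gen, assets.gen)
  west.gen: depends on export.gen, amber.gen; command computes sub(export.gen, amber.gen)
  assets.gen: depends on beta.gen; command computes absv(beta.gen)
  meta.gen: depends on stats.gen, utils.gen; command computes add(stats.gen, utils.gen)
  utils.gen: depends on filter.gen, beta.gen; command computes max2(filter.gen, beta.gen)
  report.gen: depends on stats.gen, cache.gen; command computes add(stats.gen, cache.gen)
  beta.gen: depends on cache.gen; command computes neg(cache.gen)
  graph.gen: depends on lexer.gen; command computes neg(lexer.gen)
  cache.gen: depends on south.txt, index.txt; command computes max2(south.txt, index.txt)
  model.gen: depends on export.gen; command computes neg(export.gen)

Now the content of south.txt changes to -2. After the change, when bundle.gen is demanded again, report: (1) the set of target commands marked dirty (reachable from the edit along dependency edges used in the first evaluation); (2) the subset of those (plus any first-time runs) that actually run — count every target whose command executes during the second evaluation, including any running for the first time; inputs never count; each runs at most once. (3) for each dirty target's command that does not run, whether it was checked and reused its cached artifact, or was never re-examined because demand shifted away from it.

The edit dirties: beta.gen, bundle.gen, cache.gen, check.gen, export.gen, filter.gen, graph.gen, lexer.gen, stats.gen, tables.gen, utils.gen.
8 target commands run: bundle.gen, cache.gen, check.gen, filter.gen, graph.gen, lexer.gen, tables.gen, utils.gen.
Cache hits after checking: beta.gen, export.gen, stats.gen.
Note where the cutoff bites: stats.gen is checked, finds nothing changed, and keeps its cache.

First demand of the output computes:
  cache.gen = max2(-8, 3) = 3
  beta.gen = neg(3) = -3
  gamma.gen = absv(3) = 3
  stats.gen = sub(3, 3) = 0
  export.gen = sub(3, 0) = 3
  filter.gen = add(-8, 3) = -5
  utils.gen = max2(-5, -3) = -3
  tables.gen = min2(-8, -3) = -8
  lexer.gen = neg(-8) = 8
  graph.gen = neg(8) = -8
  check.gen = min2(-8, 3) = -8
  bundle.gen = mul(-8, -8) = 64

After the edit, cleaning proceeds:
  cache.gen: a read changed (south.txt -8->-2) — executes, giving 3 — identical to its old value.
  beta.gen: dirty, but its reads are unchanged (cache.gen unchanged); cached -3 stands.
  stats.gen: dirty, but its reads are unchanged (gamma.gen unchanged, cache.gen unchanged); cached 0 stands.
  export.gen: dirty, but its reads are unchanged (index.txt unchanged, stats.gen unchanged); cached 3 stands.
  filter.gen: a read changed (south.txt -8->-2) — executes, giving 1.
  utils.gen: a read changed (filter.gen -5->1) — executes, giving 1.
  tables.gen: a read changed (south.txt -8->-2; utils.gen -3->1) — executes, giving -2.
  lexer.gen: a read changed (tables.gen -8->-2) — executes, giving 2.
  graph.gen: a read changed (lexer.gen 8->2) — executes, giving -2.
  check.gen: a read changed (graph.gen -8->-2) — executes, giving -2.
  bundle.gen: a read changed (check.gen -8->-2; graph.gen -8->-2) — executes, giving 4.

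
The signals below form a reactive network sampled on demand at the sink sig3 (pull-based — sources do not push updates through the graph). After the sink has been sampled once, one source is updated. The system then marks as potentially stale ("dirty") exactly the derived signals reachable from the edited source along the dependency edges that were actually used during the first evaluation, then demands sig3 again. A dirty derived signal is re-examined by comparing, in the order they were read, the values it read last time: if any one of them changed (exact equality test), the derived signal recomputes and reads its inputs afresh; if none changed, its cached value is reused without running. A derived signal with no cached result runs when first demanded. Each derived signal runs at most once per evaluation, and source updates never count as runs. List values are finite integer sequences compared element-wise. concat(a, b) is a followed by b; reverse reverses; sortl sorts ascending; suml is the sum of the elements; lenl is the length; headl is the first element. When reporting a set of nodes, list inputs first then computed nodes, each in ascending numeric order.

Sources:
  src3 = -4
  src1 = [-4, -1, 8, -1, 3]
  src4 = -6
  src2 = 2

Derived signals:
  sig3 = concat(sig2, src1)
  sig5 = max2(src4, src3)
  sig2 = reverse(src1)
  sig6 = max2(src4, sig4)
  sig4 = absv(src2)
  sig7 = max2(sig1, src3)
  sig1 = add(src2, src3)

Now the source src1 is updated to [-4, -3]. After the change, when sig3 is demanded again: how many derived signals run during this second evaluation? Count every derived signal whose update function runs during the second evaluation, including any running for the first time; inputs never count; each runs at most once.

Initial pass — values computed on the first demand:
  sig2 = reverse([-4, -1, 8, -1, 3]) = [3, -1, 8, -1, -4]
  sig3 = concat([3, -1, 8, -1, -4], [-4, -1, 8, -1, 3]) = [3, -1, 8, -1, -4, -4, -1, 8, -1, 3]

Second demand — change propagation:
  sig2: re-runs because src1 [-4, -1, 8, -1, 3]->[-4, -3]; new result [-3, -4].
  sig3: re-runs because sig2 [3, -1, 8, -1, -4]->[-3, -4]; src1 [-4, -1, 8, -1, 3]->[-4, -3]; new result [-3, -4, -4, -3].

Run set: sig2, sig3 (2 run).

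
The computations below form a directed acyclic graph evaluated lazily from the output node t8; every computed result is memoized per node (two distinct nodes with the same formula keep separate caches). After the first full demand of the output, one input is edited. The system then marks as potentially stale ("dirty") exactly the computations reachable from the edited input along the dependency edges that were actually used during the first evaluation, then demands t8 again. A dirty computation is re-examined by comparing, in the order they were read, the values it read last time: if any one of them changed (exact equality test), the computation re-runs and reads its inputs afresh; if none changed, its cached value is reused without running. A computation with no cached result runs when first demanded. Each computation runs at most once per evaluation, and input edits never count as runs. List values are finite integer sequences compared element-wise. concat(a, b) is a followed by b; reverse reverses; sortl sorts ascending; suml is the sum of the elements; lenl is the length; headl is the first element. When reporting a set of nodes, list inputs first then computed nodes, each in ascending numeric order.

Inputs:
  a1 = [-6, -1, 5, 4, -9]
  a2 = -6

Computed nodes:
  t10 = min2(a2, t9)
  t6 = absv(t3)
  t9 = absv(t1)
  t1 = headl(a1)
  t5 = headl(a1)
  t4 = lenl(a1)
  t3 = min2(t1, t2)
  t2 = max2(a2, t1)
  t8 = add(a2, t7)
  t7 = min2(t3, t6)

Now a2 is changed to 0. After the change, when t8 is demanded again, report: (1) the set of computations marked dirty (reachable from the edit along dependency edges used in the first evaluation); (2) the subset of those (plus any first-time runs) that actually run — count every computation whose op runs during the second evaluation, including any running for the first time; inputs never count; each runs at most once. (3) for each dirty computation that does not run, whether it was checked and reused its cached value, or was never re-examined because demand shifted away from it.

First demand of the output computes:
  t1 = headl([-6, -1, 5, 4, -9]) = -6
  t2 = max2(-6, -6) = -6
  t3 = min2(-6, -6) = -6
  t6 = absv(-6) = 6
  t7 = min2(-6, 6) = -6
  t8 = add(-6, -6) = -12

After the edit, cleaning proceeds:
  t2: a read changed (a2 -6->0) — executes, giving 0.
  t3: a read changed (t2 -6->0) — executes, giving -6 — identical to its old value.
  t6: dirty, but its reads are unchanged (t3 unchanged); cached 6 stands.
  t7: dirty, but its reads are unchanged (t3 unchanged, t6 unchanged); cached -6 stands.
  t8: a read changed (a2 -6->0) — executes, giving -6.

Note where the cutoff bites: t6 is checked, finds nothing changed, and keeps its cache.

The edit dirties: t2, t3, t6, t7, t8.
3 computations run: t2, t3, t8.
Cache hits after checking: t6, t7.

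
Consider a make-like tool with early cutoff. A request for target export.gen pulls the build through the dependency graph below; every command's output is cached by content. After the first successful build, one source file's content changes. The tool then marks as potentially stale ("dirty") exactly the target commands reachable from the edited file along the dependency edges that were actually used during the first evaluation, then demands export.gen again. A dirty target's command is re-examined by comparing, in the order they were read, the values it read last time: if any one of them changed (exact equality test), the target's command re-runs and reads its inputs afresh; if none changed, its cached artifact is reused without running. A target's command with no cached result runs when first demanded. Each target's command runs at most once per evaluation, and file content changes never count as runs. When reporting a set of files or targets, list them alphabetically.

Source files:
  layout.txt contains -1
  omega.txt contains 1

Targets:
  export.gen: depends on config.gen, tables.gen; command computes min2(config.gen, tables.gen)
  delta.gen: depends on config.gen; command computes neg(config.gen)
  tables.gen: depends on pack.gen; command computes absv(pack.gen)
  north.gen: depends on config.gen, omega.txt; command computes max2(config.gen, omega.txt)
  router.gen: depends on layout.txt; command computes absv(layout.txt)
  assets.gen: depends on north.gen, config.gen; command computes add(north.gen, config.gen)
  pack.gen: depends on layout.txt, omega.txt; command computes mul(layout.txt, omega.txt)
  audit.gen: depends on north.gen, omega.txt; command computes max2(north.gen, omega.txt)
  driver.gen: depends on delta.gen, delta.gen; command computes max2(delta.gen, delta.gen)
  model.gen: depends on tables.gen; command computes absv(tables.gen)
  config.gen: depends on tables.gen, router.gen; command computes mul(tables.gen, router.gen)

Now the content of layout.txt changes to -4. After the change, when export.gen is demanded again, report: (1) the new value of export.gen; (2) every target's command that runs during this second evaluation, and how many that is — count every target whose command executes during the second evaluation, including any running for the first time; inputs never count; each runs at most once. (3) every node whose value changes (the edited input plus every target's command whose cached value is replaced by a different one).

Demanding export.gen again yields 4.
5 target commands run: config.gen, export.gen, pack.gen, router.gen, tables.gen.
The nodes whose values change: config.gen, export.gen, layout.txt, pack.gen, router.gen, tables.gen.

First demand of the output computes:
  pack.gen = mul(-1, 1) = -1
  router.gen = absv(-1) = 1
  tables.gen = absv(-1) = 1
  config.gen = mul(1, 1) = 1
  export.gen = min2(1, 1) = 1

After the edit, cleaning proceeds:
  pack.gen: a read changed (layout.txt -1->-4) — executes, giving -4.
  router.gen: a read changed (layout.txt -1->-4) — executes, giving 4.
  tables.gen: a read changed (pack.gen -1->-4) — executes, giving 4.
  config.gen: a read changed (tables.gen 1->4; router.gen 1->4) — executes, giving 16.
  export.gen: a read changed (config.gen 1->16; tables.gen 1->4) — executes, giving 4.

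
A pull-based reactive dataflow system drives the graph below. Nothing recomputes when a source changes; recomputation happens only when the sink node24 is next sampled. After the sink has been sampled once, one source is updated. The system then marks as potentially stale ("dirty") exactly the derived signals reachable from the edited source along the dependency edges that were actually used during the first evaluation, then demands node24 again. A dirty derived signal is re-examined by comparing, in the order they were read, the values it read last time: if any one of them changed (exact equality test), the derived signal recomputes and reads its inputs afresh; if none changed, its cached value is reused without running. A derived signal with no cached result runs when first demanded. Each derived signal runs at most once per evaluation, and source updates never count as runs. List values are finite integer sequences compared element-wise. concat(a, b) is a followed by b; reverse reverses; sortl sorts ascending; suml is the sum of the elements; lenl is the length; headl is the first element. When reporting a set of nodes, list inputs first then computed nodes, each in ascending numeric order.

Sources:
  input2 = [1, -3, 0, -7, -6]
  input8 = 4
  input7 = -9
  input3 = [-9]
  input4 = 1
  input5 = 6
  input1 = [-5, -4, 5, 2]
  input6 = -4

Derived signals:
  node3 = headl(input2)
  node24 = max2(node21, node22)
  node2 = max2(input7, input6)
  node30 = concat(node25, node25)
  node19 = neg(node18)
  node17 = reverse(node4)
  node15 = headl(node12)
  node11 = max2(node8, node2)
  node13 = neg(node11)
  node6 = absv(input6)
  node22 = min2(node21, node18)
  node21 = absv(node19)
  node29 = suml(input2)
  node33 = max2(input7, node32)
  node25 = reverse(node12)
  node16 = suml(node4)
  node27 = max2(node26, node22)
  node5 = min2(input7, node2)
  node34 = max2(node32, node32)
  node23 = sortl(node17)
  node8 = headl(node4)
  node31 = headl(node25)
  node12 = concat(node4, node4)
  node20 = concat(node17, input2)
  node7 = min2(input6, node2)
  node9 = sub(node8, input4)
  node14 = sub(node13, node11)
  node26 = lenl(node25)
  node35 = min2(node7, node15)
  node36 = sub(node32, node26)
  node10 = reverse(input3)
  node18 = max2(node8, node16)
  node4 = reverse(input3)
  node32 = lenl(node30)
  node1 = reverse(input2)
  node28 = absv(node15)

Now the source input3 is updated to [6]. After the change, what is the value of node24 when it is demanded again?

First evaluation (everything demanded from the output):
  node4 = reverse([-9]) = [-9]
  node8 = headl([-9]) = -9
  node16 = suml([-9]) = -9
  node18 = max2(-9, -9) = -9
  node19 = neg(-9) = 9
  node21 = absv(9) = 9
  node22 = min2(9, -9) = -9
  node24 = max2(9, -9) = 9

Propagation after the edit:
  node4: runs — input3 [-9]->[6]; result [6].
  node8: runs — node4 [-9]->[6]; result 6.
  node16: runs — node4 [-9]->[6]; result 6.
  node18: runs — node8 -9->6; node16 -9->6; result 6.
  node19: runs — node18 -9->6; result -6.
  node21: runs — node19 9->-6; result 6.
  node22: runs — node21 9->6; node18 -9->6; result 6.
  node24: runs — node21 9->6; node22 -9->6; result 6.

New value of node24: 6.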